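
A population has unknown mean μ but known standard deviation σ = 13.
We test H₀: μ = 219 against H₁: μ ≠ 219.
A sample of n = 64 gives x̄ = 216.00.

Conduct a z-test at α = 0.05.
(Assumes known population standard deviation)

Standard error: SE = σ/√n = 13/√64 = 1.6250
z-statistic: z = (x̄ - μ₀)/SE = (216.00 - 219)/1.6250 = -1.8462
Critical value: ±1.960
p-value = 0.0649
Decision: fail to reject H₀

Answer: z = -1.8462, fail to reject H₀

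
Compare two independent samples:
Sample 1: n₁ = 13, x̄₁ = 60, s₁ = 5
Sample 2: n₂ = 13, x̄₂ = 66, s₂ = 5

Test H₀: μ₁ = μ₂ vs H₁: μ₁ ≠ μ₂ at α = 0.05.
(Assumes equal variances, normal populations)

Answer: t = -3.0594, reject H₀

Derivation:
Pooled variance: s²_p = [12×5² + 12×5²]/(24) = 25.0000
s_p = 5.0000
SE = s_p×√(1/n₁ + 1/n₂) = 5.0000×√(1/13 + 1/13) = 1.9612
t = (x̄₁ - x̄₂)/SE = (60 - 66)/1.9612 = -3.0594
df = 24, t-critical = ±2.064
Decision: reject H₀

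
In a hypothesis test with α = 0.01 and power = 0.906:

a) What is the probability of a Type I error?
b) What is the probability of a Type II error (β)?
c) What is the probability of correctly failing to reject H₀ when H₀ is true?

a) Type I error probability = α = 0.01
b) Power = P(reject H₀ | H₁ true) = 1 - β = 0.906, so Type II error probability = β = 1 - Power = 0.094
c) P(fail to reject H₀ | H₀ true) = 1 - α = 0.99

Answer: a) 0.01, b) 0.094, c) 0.99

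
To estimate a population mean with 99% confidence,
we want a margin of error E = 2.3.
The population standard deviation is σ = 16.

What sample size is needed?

z_0.005 = 2.576
n = (z×σ/E)² = (2.576×16/2.3)²
n = 321.1264
Round up: n = 322

Answer: n = 322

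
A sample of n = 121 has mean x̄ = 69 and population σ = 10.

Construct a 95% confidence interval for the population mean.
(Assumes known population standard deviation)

Answer: (67.2182, 70.7818)

Derivation:
Confidence level: 95%, α = 0.05
z_0.025 = 1.960
SE = σ/√n = 10/√121 = 0.9091
Margin of error = 1.960 × 0.9091 = 1.7818
CI: x̄ ± margin = 69 ± 1.7818
CI: (67.2182, 70.7818)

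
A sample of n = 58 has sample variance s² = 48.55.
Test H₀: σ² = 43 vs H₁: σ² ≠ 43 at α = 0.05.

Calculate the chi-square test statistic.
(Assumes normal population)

Answer: χ² = 64.3570, fail to reject H₀

Derivation:
df = n - 1 = 57
χ² = (n-1)s²/σ₀² = 57×48.55/43 = 64.3570
Critical values: χ²_{0.975,57} = 38.027, χ²_{0.025,57} = 79.752
Rejection region: χ² < 38.027 or χ² > 79.752
Decision: fail to reject H₀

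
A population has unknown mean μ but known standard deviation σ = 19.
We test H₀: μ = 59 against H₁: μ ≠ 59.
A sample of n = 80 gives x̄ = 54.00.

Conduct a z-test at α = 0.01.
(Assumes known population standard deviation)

Standard error: SE = σ/√n = 19/√80 = 2.1243
z-statistic: z = (x̄ - μ₀)/SE = (54.00 - 59)/2.1243 = -2.3537
Critical value: ±2.576
p-value = 0.0186
Decision: fail to reject H₀

Answer: z = -2.3537, fail to reject H₀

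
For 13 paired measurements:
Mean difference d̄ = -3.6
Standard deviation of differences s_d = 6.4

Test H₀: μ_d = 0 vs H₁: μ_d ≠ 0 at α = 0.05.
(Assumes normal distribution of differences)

df = n - 1 = 12
SE = s_d/√n = 6.4/√13 = 1.7750
t = d̄/SE = -3.6/1.7750 = -2.0282
Critical value: t_{0.025,12} = ±2.179
p-value ≈ 0.0653
Decision: fail to reject H₀

Answer: t = -2.0282, fail to reject H₀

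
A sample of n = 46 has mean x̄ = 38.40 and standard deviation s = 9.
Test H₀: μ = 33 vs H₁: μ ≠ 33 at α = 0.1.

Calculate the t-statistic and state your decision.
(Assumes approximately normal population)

df = n - 1 = 45
SE = s/√n = 9/√46 = 1.3270
t = (x̄ - μ₀)/SE = (38.40 - 33)/1.3270 = 4.0693
Critical value: t_{0.05,45} = ±1.679
p-value ≈ 0.0002
Decision: reject H₀

Answer: t = 4.0693, reject H₀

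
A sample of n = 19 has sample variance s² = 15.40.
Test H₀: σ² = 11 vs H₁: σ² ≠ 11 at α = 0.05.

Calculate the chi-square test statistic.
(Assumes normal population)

Answer: χ² = 25.2000, fail to reject H₀

Derivation:
df = n - 1 = 18
χ² = (n-1)s²/σ₀² = 18×15.40/11 = 25.2000
Critical values: χ²_{0.975,18} = 8.231, χ²_{0.025,18} = 31.526
Rejection region: χ² < 8.231 or χ² > 31.526
Decision: fail to reject H₀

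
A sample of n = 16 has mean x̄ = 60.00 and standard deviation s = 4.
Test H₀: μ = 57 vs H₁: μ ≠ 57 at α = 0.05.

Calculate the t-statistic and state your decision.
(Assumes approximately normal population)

Answer: t = 3.0000, reject H₀

Derivation:
df = n - 1 = 15
SE = s/√n = 4/√16 = 1.0000
t = (x̄ - μ₀)/SE = (60.00 - 57)/1.0000 = 3.0000
Critical value: t_{0.025,15} = ±2.131
p-value ≈ 0.0090
Decision: reject H₀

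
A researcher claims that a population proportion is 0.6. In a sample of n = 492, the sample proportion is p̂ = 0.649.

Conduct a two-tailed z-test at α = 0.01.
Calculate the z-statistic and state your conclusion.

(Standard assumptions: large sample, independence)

Answer: z = 2.2186, fail to reject H₀

Derivation:
H₀: p = 0.6, H₁: p ≠ 0.6
Standard error: SE = √(p₀(1-p₀)/n) = √(0.6×0.4/492) = 0.022086
z-statistic: z = (p̂ - p₀)/SE = (0.649 - 0.6)/0.022086 = 2.2186
Critical value: z_0.005 = ±2.576
p-value = 0.0265
Decision: fail to reject H₀ at α = 0.01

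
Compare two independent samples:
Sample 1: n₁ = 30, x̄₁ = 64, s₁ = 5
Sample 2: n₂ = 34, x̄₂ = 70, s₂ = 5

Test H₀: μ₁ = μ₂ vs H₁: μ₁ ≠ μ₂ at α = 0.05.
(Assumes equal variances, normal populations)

Pooled variance: s²_p = [29×5² + 33×5²]/(62) = 25.0000
s_p = 5.0000
SE = s_p×√(1/n₁ + 1/n₂) = 5.0000×√(1/30 + 1/34) = 1.2524
t = (x̄₁ - x̄₂)/SE = (64 - 70)/1.2524 = -4.7908
df = 62, t-critical = ±1.999
Decision: reject H₀

Answer: t = -4.7908, reject H₀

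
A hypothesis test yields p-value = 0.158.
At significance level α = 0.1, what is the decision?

Answer: fail to reject H₀

Derivation:
Compare p-value to α:
0.158 ≥ 0.1
Decision: fail to reject H₀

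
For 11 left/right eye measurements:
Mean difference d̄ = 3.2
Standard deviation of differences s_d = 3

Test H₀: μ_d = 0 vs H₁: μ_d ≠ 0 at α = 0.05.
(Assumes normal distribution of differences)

df = n - 1 = 10
SE = s_d/√n = 3/√11 = 0.9045
t = d̄/SE = 3.2/0.9045 = 3.5379
Critical value: t_{0.025,10} = ±2.228
p-value ≈ 0.0054
Decision: reject H₀

Answer: t = 3.5379, reject H₀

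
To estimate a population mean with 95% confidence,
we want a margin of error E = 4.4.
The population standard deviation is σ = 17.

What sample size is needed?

Answer: n = 58

Derivation:
z_0.025 = 1.960
n = (z×σ/E)² = (1.960×17/4.4)²
n = 57.3462
Round up: n = 58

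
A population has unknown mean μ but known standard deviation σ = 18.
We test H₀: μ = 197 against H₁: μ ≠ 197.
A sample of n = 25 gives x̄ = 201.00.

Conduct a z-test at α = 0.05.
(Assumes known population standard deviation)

Answer: z = 1.1111, fail to reject H₀

Derivation:
Standard error: SE = σ/√n = 18/√25 = 3.6000
z-statistic: z = (x̄ - μ₀)/SE = (201.00 - 197)/3.6000 = 1.1111
Critical value: ±1.960
p-value = 0.2665
Decision: fail to reject H₀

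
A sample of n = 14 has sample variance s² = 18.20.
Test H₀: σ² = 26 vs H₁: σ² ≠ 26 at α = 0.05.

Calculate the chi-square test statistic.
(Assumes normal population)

Answer: χ² = 9.1000, fail to reject H₀

Derivation:
df = n - 1 = 13
χ² = (n-1)s²/σ₀² = 13×18.20/26 = 9.1000
Critical values: χ²_{0.975,13} = 5.009, χ²_{0.025,13} = 24.736
Rejection region: χ² < 5.009 or χ² > 24.736
Decision: fail to reject H₀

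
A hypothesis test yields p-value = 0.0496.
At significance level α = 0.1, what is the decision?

Compare p-value to α:
0.0496 < 0.1
Decision: reject H₀

Answer: reject H₀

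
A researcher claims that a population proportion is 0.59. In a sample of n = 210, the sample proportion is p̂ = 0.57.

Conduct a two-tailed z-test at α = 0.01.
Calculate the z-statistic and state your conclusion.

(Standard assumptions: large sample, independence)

H₀: p = 0.59, H₁: p ≠ 0.59
Standard error: SE = √(p₀(1-p₀)/n) = √(0.59×0.41/210) = 0.033940
z-statistic: z = (p̂ - p₀)/SE = (0.57 - 0.59)/0.033940 = -0.5893
Critical value: z_0.005 = ±2.576
p-value = 0.5557
Decision: fail to reject H₀ at α = 0.01

Answer: z = -0.5893, fail to reject H₀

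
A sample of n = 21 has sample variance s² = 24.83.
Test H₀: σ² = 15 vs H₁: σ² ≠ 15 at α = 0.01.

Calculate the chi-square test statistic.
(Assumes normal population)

df = n - 1 = 20
χ² = (n-1)s²/σ₀² = 20×24.83/15 = 33.1067
Critical values: χ²_{0.995,20} = 7.434, χ²_{0.005,20} = 39.997
Rejection region: χ² < 7.434 or χ² > 39.997
Decision: fail to reject H₀

Answer: χ² = 33.1067, fail to reject H₀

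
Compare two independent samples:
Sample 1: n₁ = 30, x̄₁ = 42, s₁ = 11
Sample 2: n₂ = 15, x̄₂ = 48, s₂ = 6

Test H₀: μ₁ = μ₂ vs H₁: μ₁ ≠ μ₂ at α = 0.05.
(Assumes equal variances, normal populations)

Answer: t = -1.9641, fail to reject H₀

Derivation:
Pooled variance: s²_p = [29×11² + 14×6²]/(43) = 93.3256
s_p = 9.6605
SE = s_p×√(1/n₁ + 1/n₂) = 9.6605×√(1/30 + 1/15) = 3.0549
t = (x̄₁ - x̄₂)/SE = (42 - 48)/3.0549 = -1.9641
df = 43, t-critical = ±2.017
Decision: fail to reject H₀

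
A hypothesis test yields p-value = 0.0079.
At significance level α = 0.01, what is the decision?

Answer: reject H₀

Derivation:
Compare p-value to α:
0.0079 < 0.01
Decision: reject H₀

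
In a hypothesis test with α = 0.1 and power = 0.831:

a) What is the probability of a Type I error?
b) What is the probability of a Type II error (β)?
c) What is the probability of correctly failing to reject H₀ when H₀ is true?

a) Type I error probability = α = 0.1
b) Power = P(reject H₀ | H₁ true) = 1 - β = 0.831, so Type II error probability = β = 1 - Power = 0.169
c) P(fail to reject H₀ | H₀ true) = 1 - α = 0.9

Answer: a) 0.1, b) 0.169, c) 0.9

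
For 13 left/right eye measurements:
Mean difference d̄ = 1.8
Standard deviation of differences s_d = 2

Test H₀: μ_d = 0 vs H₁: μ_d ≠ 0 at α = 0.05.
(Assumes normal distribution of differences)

df = n - 1 = 12
SE = s_d/√n = 2/√13 = 0.5547
t = d̄/SE = 1.8/0.5547 = 3.2450
Critical value: t_{0.025,12} = ±2.179
p-value ≈ 0.0070
Decision: reject H₀

Answer: t = 3.2450, reject H₀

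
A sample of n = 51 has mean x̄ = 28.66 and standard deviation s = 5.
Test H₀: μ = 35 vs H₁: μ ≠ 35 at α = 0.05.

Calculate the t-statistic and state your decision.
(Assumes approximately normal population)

Answer: t = -9.0558, reject H₀

Derivation:
df = n - 1 = 50
SE = s/√n = 5/√51 = 0.7001
t = (x̄ - μ₀)/SE = (28.66 - 35)/0.7001 = -9.0558
Critical value: t_{0.025,50} = ±2.009
p-value < 0.0001
Decision: reject H₀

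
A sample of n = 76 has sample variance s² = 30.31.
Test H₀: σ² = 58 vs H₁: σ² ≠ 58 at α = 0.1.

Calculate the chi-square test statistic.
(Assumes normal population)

df = n - 1 = 75
χ² = (n-1)s²/σ₀² = 75×30.31/58 = 39.1940
Critical values: χ²_{0.95,75} = 56.054, χ²_{0.05,75} = 96.217
Rejection region: χ² < 56.054 or χ² > 96.217
Decision: reject H₀

Answer: χ² = 39.1940, reject H₀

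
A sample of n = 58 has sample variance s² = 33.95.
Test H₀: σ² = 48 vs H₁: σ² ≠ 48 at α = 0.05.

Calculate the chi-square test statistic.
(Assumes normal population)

df = n - 1 = 57
χ² = (n-1)s²/σ₀² = 57×33.95/48 = 40.3156
Critical values: χ²_{0.975,57} = 38.027, χ²_{0.025,57} = 79.752
Rejection region: χ² < 38.027 or χ² > 79.752
Decision: fail to reject H₀

Answer: χ² = 40.3156, fail to reject H₀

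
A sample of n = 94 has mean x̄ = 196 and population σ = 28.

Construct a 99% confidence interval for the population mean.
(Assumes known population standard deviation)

Confidence level: 99%, α = 0.01
z_0.005 = 2.576
SE = σ/√n = 28/√94 = 2.8880
Margin of error = 2.576 × 2.8880 = 7.4395
CI: x̄ ± margin = 196 ± 7.4395
CI: (188.5605, 203.4395)

Answer: (188.5605, 203.4395)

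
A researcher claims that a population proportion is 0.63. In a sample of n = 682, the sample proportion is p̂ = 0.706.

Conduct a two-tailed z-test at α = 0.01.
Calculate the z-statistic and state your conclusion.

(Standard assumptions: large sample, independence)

Answer: z = 4.1108, reject H₀

Derivation:
H₀: p = 0.63, H₁: p ≠ 0.63
Standard error: SE = √(p₀(1-p₀)/n) = √(0.63×0.37/682) = 0.018488
z-statistic: z = (p̂ - p₀)/SE = (0.706 - 0.63)/0.018488 = 4.1108
Critical value: z_0.005 = ±2.576
p-value < 0.0001
Decision: reject H₀ at α = 0.01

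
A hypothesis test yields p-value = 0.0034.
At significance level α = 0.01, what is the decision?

Compare p-value to α:
0.0034 < 0.01
Decision: reject H₀

Answer: reject H₀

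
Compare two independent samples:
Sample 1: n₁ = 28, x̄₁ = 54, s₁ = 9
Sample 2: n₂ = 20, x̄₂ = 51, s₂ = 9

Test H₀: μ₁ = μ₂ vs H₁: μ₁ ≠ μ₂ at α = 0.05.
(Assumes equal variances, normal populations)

Answer: t = 1.1386, fail to reject H₀

Derivation:
Pooled variance: s²_p = [27×9² + 19×9²]/(46) = 81.0000
s_p = 9.0000
SE = s_p×√(1/n₁ + 1/n₂) = 9.0000×√(1/28 + 1/20) = 2.6349
t = (x̄₁ - x̄₂)/SE = (54 - 51)/2.6349 = 1.1386
df = 46, t-critical = ±2.013
Decision: fail to reject H₀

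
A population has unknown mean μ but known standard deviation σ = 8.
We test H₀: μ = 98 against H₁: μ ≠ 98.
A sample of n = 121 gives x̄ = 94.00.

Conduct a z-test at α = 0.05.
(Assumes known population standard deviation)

Answer: z = -5.4998, reject H₀

Derivation:
Standard error: SE = σ/√n = 8/√121 = 0.7273
z-statistic: z = (x̄ - μ₀)/SE = (94.00 - 98)/0.7273 = -5.4998
Critical value: ±1.960
p-value < 0.0001
Decision: reject H₀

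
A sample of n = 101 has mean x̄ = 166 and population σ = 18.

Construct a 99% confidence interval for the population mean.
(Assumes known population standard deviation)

Answer: (161.3861, 170.6139)

Derivation:
Confidence level: 99%, α = 0.01
z_0.005 = 2.576
SE = σ/√n = 18/√101 = 1.7911
Margin of error = 2.576 × 1.7911 = 4.6139
CI: x̄ ± margin = 166 ± 4.6139
CI: (161.3861, 170.6139)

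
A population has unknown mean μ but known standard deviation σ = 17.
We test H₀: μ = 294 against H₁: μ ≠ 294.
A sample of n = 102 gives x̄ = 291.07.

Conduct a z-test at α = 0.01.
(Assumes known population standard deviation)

Standard error: SE = σ/√n = 17/√102 = 1.6833
z-statistic: z = (x̄ - μ₀)/SE = (291.07 - 294)/1.6833 = -1.7406
Critical value: ±2.576
p-value = 0.0818
Decision: fail to reject H₀

Answer: z = -1.7406, fail to reject H₀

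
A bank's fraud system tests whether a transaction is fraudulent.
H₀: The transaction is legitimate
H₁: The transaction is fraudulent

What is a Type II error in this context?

Answer: Allowing a fraudulent transaction to go through

Derivation:
Type I error: rejecting H₀ when it is actually true (false positive).
Type II error: failing to reject H₀ when H₁ is actually true (false negative).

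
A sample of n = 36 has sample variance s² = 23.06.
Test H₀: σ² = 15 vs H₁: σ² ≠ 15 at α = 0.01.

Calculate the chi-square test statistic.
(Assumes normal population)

df = n - 1 = 35
χ² = (n-1)s²/σ₀² = 35×23.06/15 = 53.8067
Critical values: χ²_{0.995,35} = 17.192, χ²_{0.005,35} = 60.275
Rejection region: χ² < 17.192 or χ² > 60.275
Decision: fail to reject H₀

Answer: χ² = 53.8067, fail to reject H₀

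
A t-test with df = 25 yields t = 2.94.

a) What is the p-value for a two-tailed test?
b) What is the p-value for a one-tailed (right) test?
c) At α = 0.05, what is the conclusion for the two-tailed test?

Using t-distribution with df = 25:
a) Two-tailed: p = 2×P(T > 2.94) = 0.0070
b) One-tailed: p = P(T > 2.94) = 0.0035
c) 0.0070 < 0.05, reject H₀

Answer: a) 0.0070, b) 0.0035, c) reject H₀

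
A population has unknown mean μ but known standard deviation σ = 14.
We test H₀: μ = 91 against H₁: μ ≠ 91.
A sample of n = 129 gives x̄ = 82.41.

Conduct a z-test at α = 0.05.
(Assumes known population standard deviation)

Standard error: SE = σ/√n = 14/√129 = 1.2326
z-statistic: z = (x̄ - μ₀)/SE = (82.41 - 91)/1.2326 = -6.9690
Critical value: ±1.960
p-value < 0.0001
Decision: reject H₀

Answer: z = -6.9690, reject H₀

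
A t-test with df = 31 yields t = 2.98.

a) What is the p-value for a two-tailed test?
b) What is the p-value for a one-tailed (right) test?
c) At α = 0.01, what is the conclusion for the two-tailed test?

Answer: a) 0.0056, b) 0.0028, c) reject H₀

Derivation:
Using t-distribution with df = 31:
a) Two-tailed: p = 2×P(T > 2.98) = 0.0056
b) One-tailed: p = P(T > 2.98) = 0.0028
c) 0.0056 < 0.01, reject H₀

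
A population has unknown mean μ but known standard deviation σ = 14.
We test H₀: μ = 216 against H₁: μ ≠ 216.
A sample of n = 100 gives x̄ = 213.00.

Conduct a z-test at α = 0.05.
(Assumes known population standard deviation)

Standard error: SE = σ/√n = 14/√100 = 1.4000
z-statistic: z = (x̄ - μ₀)/SE = (213.00 - 216)/1.4000 = -2.1429
Critical value: ±1.960
p-value = 0.0321
Decision: reject H₀

Answer: z = -2.1429, reject H₀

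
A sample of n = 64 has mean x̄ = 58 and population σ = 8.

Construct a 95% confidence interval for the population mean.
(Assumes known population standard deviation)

Confidence level: 95%, α = 0.05
z_0.025 = 1.960
SE = σ/√n = 8/√64 = 1.0000
Margin of error = 1.960 × 1.0000 = 1.9600
CI: x̄ ± margin = 58 ± 1.9600
CI: (56.0400, 59.9600)

Answer: (56.0400, 59.9600)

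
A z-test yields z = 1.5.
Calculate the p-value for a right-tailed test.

Answer: p-value ≈ 0.0668

Derivation:
For z = 1.5:
p = P(Z > 1.5) = 1 - Φ(1.5) = 0.0668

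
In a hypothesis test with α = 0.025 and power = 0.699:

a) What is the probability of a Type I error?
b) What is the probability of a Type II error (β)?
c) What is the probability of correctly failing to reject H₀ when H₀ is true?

Answer: a) 0.025, b) 0.301, c) 0.975

Derivation:
a) Type I error probability = α = 0.025
b) Power = P(reject H₀ | H₁ true) = 1 - β = 0.699, so Type II error probability = β = 1 - Power = 0.301
c) P(fail to reject H₀ | H₀ true) = 1 - α = 0.975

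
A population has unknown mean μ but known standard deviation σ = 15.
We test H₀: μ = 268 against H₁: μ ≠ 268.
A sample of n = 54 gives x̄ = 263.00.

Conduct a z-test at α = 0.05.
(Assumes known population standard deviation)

Answer: z = -2.4495, reject H₀

Derivation:
Standard error: SE = σ/√n = 15/√54 = 2.0412
z-statistic: z = (x̄ - μ₀)/SE = (263.00 - 268)/2.0412 = -2.4495
Critical value: ±1.960
p-value = 0.0143
Decision: reject H₀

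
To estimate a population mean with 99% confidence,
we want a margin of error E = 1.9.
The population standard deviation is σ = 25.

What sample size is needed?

Answer: n = 1149

Derivation:
z_0.005 = 2.576
n = (z×σ/E)² = (2.576×25/1.9)²
n = 1148.8532
Round up: n = 1149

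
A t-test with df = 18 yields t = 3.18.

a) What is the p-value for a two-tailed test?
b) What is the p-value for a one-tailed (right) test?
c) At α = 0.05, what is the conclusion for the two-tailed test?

Answer: a) 0.0052, b) 0.0026, c) reject H₀

Derivation:
Using t-distribution with df = 18:
a) Two-tailed: p = 2×P(T > 3.18) = 0.0052
b) One-tailed: p = P(T > 3.18) = 0.0026
c) 0.0052 < 0.05, reject H₀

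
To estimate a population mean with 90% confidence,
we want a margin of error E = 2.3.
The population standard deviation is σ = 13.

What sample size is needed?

z_0.05 = 1.645
n = (z×σ/E)² = (1.645×13/2.3)²
n = 86.4496
Round up: n = 87

Answer: n = 87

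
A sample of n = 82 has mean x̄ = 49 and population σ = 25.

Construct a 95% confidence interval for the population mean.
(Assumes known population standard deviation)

Confidence level: 95%, α = 0.05
z_0.025 = 1.960
SE = σ/√n = 25/√82 = 2.7608
Margin of error = 1.960 × 2.7608 = 5.4112
CI: x̄ ± margin = 49 ± 5.4112
CI: (43.5888, 54.4112)

Answer: (43.5888, 54.4112)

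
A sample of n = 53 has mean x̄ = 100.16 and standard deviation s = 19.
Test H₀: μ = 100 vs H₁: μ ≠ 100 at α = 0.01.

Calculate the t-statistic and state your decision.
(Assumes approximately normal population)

Answer: t = 0.0613, fail to reject H₀

Derivation:
df = n - 1 = 52
SE = s/√n = 19/√53 = 2.6099
t = (x̄ - μ₀)/SE = (100.16 - 100)/2.6099 = 0.0613
Critical value: t_{0.005,52} = ±2.674
p-value ≈ 0.9514
Decision: fail to reject H₀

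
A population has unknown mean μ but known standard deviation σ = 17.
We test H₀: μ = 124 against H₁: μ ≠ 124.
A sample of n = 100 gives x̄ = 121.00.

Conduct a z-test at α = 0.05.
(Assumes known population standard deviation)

Answer: z = -1.7647, fail to reject H₀

Derivation:
Standard error: SE = σ/√n = 17/√100 = 1.7000
z-statistic: z = (x̄ - μ₀)/SE = (121.00 - 124)/1.7000 = -1.7647
Critical value: ±1.960
p-value = 0.0776
Decision: fail to reject H₀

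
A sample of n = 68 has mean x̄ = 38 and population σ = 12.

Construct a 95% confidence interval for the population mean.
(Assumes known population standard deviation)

Answer: (35.1478, 40.8522)

Derivation:
Confidence level: 95%, α = 0.05
z_0.025 = 1.960
SE = σ/√n = 12/√68 = 1.4552
Margin of error = 1.960 × 1.4552 = 2.8522
CI: x̄ ± margin = 38 ± 2.8522
CI: (35.1478, 40.8522)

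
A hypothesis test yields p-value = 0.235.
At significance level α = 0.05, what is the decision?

Answer: fail to reject H₀

Derivation:
Compare p-value to α:
0.235 ≥ 0.05
Decision: fail to reject H₀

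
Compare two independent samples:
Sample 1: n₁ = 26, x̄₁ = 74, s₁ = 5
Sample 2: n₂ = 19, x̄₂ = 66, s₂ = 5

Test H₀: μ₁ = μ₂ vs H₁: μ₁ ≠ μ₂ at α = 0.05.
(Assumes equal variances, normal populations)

Answer: t = 5.3012, reject H₀

Derivation:
Pooled variance: s²_p = [25×5² + 18×5²]/(43) = 25.0000
s_p = 5.0000
SE = s_p×√(1/n₁ + 1/n₂) = 5.0000×√(1/26 + 1/19) = 1.5091
t = (x̄₁ - x̄₂)/SE = (74 - 66)/1.5091 = 5.3012
df = 43, t-critical = ±2.017
Decision: reject H₀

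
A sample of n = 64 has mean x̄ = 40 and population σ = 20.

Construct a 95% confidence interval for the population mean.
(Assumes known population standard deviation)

Answer: (35.1000, 44.9000)

Derivation:
Confidence level: 95%, α = 0.05
z_0.025 = 1.960
SE = σ/√n = 20/√64 = 2.5000
Margin of error = 1.960 × 2.5000 = 4.9000
CI: x̄ ± margin = 40 ± 4.9000
CI: (35.1000, 44.9000)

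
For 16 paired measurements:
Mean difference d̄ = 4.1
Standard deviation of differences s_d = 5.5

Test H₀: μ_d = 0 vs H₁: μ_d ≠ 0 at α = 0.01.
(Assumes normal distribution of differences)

Answer: t = 2.9818, reject H₀

Derivation:
df = n - 1 = 15
SE = s_d/√n = 5.5/√16 = 1.3750
t = d̄/SE = 4.1/1.3750 = 2.9818
Critical value: t_{0.005,15} = ±2.947
p-value ≈ 0.0093
Decision: reject H₀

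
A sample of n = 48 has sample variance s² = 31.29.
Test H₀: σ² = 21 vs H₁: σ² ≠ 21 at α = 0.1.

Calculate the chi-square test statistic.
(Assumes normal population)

df = n - 1 = 47
χ² = (n-1)s²/σ₀² = 47×31.29/21 = 70.0300
Critical values: χ²_{0.95,47} = 32.268, χ²_{0.05,47} = 64.001
Rejection region: χ² < 32.268 or χ² > 64.001
Decision: reject H₀

Answer: χ² = 70.0300, reject H₀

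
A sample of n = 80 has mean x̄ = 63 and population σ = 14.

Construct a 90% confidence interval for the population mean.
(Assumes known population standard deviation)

Confidence level: 90%, α = 0.1
z_0.05 = 1.645
SE = σ/√n = 14/√80 = 1.5652
Margin of error = 1.645 × 1.5652 = 2.5748
CI: x̄ ± margin = 63 ± 2.5748
CI: (60.4252, 65.5748)

Answer: (60.4252, 65.5748)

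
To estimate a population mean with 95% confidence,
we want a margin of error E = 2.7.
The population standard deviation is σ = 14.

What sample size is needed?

Answer: n = 104

Derivation:
z_0.025 = 1.960
n = (z×σ/E)² = (1.960×14/2.7)²
n = 103.2858
Round up: n = 104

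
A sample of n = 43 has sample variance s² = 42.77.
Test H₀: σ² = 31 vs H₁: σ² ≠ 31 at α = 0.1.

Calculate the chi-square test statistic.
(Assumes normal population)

df = n - 1 = 42
χ² = (n-1)s²/σ₀² = 42×42.77/31 = 57.9465
Critical values: χ²_{0.95,42} = 28.144, χ²_{0.05,42} = 58.124
Rejection region: χ² < 28.144 or χ² > 58.124
Decision: fail to reject H₀

Answer: χ² = 57.9465, fail to reject H₀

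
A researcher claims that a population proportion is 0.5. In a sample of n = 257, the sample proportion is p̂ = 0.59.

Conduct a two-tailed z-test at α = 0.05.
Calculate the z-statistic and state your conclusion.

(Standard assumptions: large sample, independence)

H₀: p = 0.5, H₁: p ≠ 0.5
Standard error: SE = √(p₀(1-p₀)/n) = √(0.5×0.5/257) = 0.031189
z-statistic: z = (p̂ - p₀)/SE = (0.59 - 0.5)/0.031189 = 2.8856
Critical value: z_0.025 = ±1.960
p-value = 0.0039
Decision: reject H₀ at α = 0.05

Answer: z = 2.8856, reject H₀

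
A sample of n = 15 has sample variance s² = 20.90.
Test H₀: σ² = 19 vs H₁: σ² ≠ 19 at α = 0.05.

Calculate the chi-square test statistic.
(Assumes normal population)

df = n - 1 = 14
χ² = (n-1)s²/σ₀² = 14×20.90/19 = 15.4000
Critical values: χ²_{0.975,14} = 5.629, χ²_{0.025,14} = 26.119
Rejection region: χ² < 5.629 or χ² > 26.119
Decision: fail to reject H₀

Answer: χ² = 15.4000, fail to reject H₀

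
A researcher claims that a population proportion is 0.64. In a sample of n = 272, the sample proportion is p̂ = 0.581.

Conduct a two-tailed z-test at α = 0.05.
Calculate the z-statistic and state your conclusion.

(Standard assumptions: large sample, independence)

Answer: z = -2.0272, reject H₀

Derivation:
H₀: p = 0.64, H₁: p ≠ 0.64
Standard error: SE = √(p₀(1-p₀)/n) = √(0.64×0.36/272) = 0.029104
z-statistic: z = (p̂ - p₀)/SE = (0.581 - 0.64)/0.029104 = -2.0272
Critical value: z_0.025 = ±1.960
p-value = 0.0426
Decision: reject H₀ at α = 0.05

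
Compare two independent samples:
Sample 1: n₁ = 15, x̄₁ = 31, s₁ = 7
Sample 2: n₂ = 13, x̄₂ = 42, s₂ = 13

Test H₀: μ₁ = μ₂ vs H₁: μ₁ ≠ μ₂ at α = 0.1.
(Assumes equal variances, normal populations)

Pooled variance: s²_p = [14×7² + 12×13²]/(26) = 104.3846
s_p = 10.2169
SE = s_p×√(1/n₁ + 1/n₂) = 10.2169×√(1/15 + 1/13) = 3.8715
t = (x̄₁ - x̄₂)/SE = (31 - 42)/3.8715 = -2.8413
df = 26, t-critical = ±1.706
Decision: reject H₀

Answer: t = -2.8413, reject H₀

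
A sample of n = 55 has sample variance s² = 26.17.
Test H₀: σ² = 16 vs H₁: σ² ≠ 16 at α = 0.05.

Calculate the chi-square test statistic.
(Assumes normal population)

df = n - 1 = 54
χ² = (n-1)s²/σ₀² = 54×26.17/16 = 88.3238
Critical values: χ²_{0.975,54} = 35.586, χ²_{0.025,54} = 76.192
Rejection region: χ² < 35.586 or χ² > 76.192
Decision: reject H₀

Answer: χ² = 88.3238, reject H₀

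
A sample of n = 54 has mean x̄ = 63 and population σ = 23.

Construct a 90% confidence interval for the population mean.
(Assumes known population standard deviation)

Answer: (57.8513, 68.1487)

Derivation:
Confidence level: 90%, α = 0.1
z_0.05 = 1.645
SE = σ/√n = 23/√54 = 3.1299
Margin of error = 1.645 × 3.1299 = 5.1487
CI: x̄ ± margin = 63 ± 5.1487
CI: (57.8513, 68.1487)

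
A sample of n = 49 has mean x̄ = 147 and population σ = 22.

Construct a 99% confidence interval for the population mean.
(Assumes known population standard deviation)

Confidence level: 99%, α = 0.01
z_0.005 = 2.576
SE = σ/√n = 22/√49 = 3.1429
Margin of error = 2.576 × 3.1429 = 8.0961
CI: x̄ ± margin = 147 ± 8.0961
CI: (138.9039, 155.0961)

Answer: (138.9039, 155.0961)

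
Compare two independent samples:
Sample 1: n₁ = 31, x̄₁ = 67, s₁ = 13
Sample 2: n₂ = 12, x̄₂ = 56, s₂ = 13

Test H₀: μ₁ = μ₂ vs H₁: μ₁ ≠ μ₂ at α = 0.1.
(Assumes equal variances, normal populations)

Pooled variance: s²_p = [30×13² + 11×13²]/(41) = 169.0000
s_p = 13.0000
SE = s_p×√(1/n₁ + 1/n₂) = 13.0000×√(1/31 + 1/12) = 4.4198
t = (x̄₁ - x̄₂)/SE = (67 - 56)/4.4198 = 2.4888
df = 41, t-critical = ±1.683
Decision: reject H₀

Answer: t = 2.4888, reject H₀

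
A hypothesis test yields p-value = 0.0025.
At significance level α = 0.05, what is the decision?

Answer: reject H₀

Derivation:
Compare p-value to α:
0.0025 < 0.05
Decision: reject H₀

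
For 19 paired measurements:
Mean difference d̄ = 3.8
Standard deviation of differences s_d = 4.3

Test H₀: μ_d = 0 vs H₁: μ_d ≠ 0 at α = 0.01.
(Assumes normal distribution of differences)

df = n - 1 = 18
SE = s_d/√n = 4.3/√19 = 0.9865
t = d̄/SE = 3.8/0.9865 = 3.8520
Critical value: t_{0.005,18} = ±2.878
p-value ≈ 0.0012
Decision: reject H₀

Answer: t = 3.8520, reject H₀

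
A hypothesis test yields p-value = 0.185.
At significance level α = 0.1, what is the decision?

Answer: fail to reject H₀

Derivation:
Compare p-value to α:
0.185 ≥ 0.1
Decision: fail to reject H₀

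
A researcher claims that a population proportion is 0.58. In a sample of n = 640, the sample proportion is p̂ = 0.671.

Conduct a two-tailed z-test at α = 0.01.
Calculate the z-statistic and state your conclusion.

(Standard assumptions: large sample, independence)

Answer: z = 4.6643, reject H₀

Derivation:
H₀: p = 0.58, H₁: p ≠ 0.58
Standard error: SE = √(p₀(1-p₀)/n) = √(0.58×0.42/640) = 0.019510
z-statistic: z = (p̂ - p₀)/SE = (0.671 - 0.58)/0.019510 = 4.6643
Critical value: z_0.005 = ±2.576
p-value < 0.0001
Decision: reject H₀ at α = 0.01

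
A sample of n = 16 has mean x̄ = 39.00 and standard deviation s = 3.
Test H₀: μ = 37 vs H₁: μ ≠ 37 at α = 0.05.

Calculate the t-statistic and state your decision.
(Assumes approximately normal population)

df = n - 1 = 15
SE = s/√n = 3/√16 = 0.7500
t = (x̄ - μ₀)/SE = (39.00 - 37)/0.7500 = 2.6667
Critical value: t_{0.025,15} = ±2.131
p-value ≈ 0.0176
Decision: reject H₀

Answer: t = 2.6667, reject H₀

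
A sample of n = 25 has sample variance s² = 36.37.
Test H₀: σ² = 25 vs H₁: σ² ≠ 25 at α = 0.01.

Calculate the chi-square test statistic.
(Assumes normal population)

Answer: χ² = 34.9152, fail to reject H₀

Derivation:
df = n - 1 = 24
χ² = (n-1)s²/σ₀² = 24×36.37/25 = 34.9152
Critical values: χ²_{0.995,24} = 9.886, χ²_{0.005,24} = 45.559
Rejection region: χ² < 9.886 or χ² > 45.559
Decision: fail to reject H₀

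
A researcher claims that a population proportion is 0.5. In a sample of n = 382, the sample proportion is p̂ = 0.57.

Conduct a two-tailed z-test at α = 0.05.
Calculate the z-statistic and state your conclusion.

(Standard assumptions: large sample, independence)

Answer: z = 2.7363, reject H₀

Derivation:
H₀: p = 0.5, H₁: p ≠ 0.5
Standard error: SE = √(p₀(1-p₀)/n) = √(0.5×0.5/382) = 0.025582
z-statistic: z = (p̂ - p₀)/SE = (0.57 - 0.5)/0.025582 = 2.7363
Critical value: z_0.025 = ±1.960
p-value = 0.0062
Decision: reject H₀ at α = 0.05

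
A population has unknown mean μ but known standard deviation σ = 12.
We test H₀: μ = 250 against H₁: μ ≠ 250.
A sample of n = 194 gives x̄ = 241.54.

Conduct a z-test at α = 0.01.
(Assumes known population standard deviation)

Answer: z = -9.8201, reject H₀

Derivation:
Standard error: SE = σ/√n = 12/√194 = 0.8615
z-statistic: z = (x̄ - μ₀)/SE = (241.54 - 250)/0.8615 = -9.8201
Critical value: ±2.576
p-value < 0.0001
Decision: reject H₀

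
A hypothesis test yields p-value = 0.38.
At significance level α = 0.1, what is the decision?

Answer: fail to reject H₀

Derivation:
Compare p-value to α:
0.38 ≥ 0.1
Decision: fail to reject H₀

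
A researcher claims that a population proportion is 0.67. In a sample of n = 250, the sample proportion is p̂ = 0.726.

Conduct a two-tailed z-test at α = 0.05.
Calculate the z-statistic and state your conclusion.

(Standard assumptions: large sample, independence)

H₀: p = 0.67, H₁: p ≠ 0.67
Standard error: SE = √(p₀(1-p₀)/n) = √(0.67×0.33/250) = 0.029739
z-statistic: z = (p̂ - p₀)/SE = (0.726 - 0.67)/0.029739 = 1.8830
Critical value: z_0.025 = ±1.960
p-value = 0.0597
Decision: fail to reject H₀ at α = 0.05

Answer: z = 1.8830, fail to reject H₀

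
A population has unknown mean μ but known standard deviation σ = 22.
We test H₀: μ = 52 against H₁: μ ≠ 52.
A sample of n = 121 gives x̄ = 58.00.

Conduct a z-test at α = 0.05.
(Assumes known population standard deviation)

Answer: z = 3.0000, reject H₀

Derivation:
Standard error: SE = σ/√n = 22/√121 = 2.0000
z-statistic: z = (x̄ - μ₀)/SE = (58.00 - 52)/2.0000 = 3.0000
Critical value: ±1.960
p-value = 0.0027
Decision: reject H₀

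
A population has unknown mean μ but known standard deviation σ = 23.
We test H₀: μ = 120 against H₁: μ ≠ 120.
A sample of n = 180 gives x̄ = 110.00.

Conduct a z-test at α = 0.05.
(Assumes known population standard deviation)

Standard error: SE = σ/√n = 23/√180 = 1.7143
z-statistic: z = (x̄ - μ₀)/SE = (110.00 - 120)/1.7143 = -5.8333
Critical value: ±1.960
p-value < 0.0001
Decision: reject H₀

Answer: z = -5.8333, reject H₀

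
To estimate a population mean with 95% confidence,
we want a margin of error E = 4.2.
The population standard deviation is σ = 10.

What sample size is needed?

z_0.025 = 1.960
n = (z×σ/E)² = (1.960×10/4.2)²
n = 21.7778
Round up: n = 22

Answer: n = 22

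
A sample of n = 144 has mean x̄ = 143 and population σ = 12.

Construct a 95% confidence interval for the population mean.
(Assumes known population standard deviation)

Confidence level: 95%, α = 0.05
z_0.025 = 1.960
SE = σ/√n = 12/√144 = 1.0000
Margin of error = 1.960 × 1.0000 = 1.9600
CI: x̄ ± margin = 143 ± 1.9600
CI: (141.0400, 144.9600)

Answer: (141.0400, 144.9600)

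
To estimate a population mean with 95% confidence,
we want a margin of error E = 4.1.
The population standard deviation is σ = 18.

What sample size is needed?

Answer: n = 75

Derivation:
z_0.025 = 1.960
n = (z×σ/E)² = (1.960×18/4.1)²
n = 74.0439
Round up: n = 75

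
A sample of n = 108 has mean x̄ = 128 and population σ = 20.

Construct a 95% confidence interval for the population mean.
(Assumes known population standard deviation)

Confidence level: 95%, α = 0.05
z_0.025 = 1.960
SE = σ/√n = 20/√108 = 1.9245
Margin of error = 1.960 × 1.9245 = 3.7720
CI: x̄ ± margin = 128 ± 3.7720
CI: (124.2280, 131.7720)

Answer: (124.2280, 131.7720)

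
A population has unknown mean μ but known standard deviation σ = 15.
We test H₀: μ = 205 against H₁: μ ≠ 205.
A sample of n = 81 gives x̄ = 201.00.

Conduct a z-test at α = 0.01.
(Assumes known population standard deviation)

Answer: z = -2.4000, fail to reject H₀

Derivation:
Standard error: SE = σ/√n = 15/√81 = 1.6667
z-statistic: z = (x̄ - μ₀)/SE = (201.00 - 205)/1.6667 = -2.4000
Critical value: ±2.576
p-value = 0.0164
Decision: fail to reject H₀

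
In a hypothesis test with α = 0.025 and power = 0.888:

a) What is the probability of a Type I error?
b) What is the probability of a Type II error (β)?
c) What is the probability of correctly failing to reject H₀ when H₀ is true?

Answer: a) 0.025, b) 0.112, c) 0.975

Derivation:
a) Type I error probability = α = 0.025
b) Power = P(reject H₀ | H₁ true) = 1 - β = 0.888, so Type II error probability = β = 1 - Power = 0.112
c) P(fail to reject H₀ | H₀ true) = 1 - α = 0.975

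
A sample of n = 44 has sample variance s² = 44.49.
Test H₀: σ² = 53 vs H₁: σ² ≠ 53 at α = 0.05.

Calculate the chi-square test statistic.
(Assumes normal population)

Answer: χ² = 36.0957, fail to reject H₀

Derivation:
df = n - 1 = 43
χ² = (n-1)s²/σ₀² = 43×44.49/53 = 36.0957
Critical values: χ²_{0.975,43} = 26.785, χ²_{0.025,43} = 62.990
Rejection region: χ² < 26.785 or χ² > 62.990
Decision: fail to reject H₀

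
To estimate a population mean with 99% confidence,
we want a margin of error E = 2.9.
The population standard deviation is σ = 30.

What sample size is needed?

z_0.005 = 2.576
n = (z×σ/E)² = (2.576×30/2.9)²
n = 710.1306
Round up: n = 711

Answer: n = 711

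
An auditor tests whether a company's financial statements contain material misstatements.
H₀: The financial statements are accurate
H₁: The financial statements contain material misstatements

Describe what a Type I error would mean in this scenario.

Answer: Concluding the statements are misstated when they are actually accurate

Derivation:
Type I error: rejecting H₀ when it is actually true (false positive).
Type II error: failing to reject H₀ when H₁ is actually true (false negative).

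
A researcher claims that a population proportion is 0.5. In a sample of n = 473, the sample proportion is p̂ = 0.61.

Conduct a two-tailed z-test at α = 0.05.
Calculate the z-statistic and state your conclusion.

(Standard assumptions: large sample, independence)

H₀: p = 0.5, H₁: p ≠ 0.5
Standard error: SE = √(p₀(1-p₀)/n) = √(0.5×0.5/473) = 0.022990
z-statistic: z = (p̂ - p₀)/SE = (0.61 - 0.5)/0.022990 = 4.7847
Critical value: z_0.025 = ±1.960
p-value < 0.0001
Decision: reject H₀ at α = 0.05

Answer: z = 4.7847, reject H₀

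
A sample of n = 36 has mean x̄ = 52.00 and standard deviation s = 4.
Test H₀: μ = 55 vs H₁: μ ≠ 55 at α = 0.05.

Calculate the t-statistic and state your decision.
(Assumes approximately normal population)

Answer: t = -4.4998, reject H₀

Derivation:
df = n - 1 = 35
SE = s/√n = 4/√36 = 0.6667
t = (x̄ - μ₀)/SE = (52.00 - 55)/0.6667 = -4.4998
Critical value: t_{0.025,35} = ±2.030
p-value ≈ 0.0001
Decision: reject H₀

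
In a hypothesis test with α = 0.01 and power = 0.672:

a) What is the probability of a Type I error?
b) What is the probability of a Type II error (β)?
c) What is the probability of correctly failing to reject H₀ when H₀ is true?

Answer: a) 0.01, b) 0.328, c) 0.99

Derivation:
a) Type I error probability = α = 0.01
b) Power = P(reject H₀ | H₁ true) = 1 - β = 0.672, so Type II error probability = β = 1 - Power = 0.328
c) P(fail to reject H₀ | H₀ true) = 1 - α = 0.99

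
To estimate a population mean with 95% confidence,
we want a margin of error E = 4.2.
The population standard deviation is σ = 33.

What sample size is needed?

z_0.025 = 1.960
n = (z×σ/E)² = (1.960×33/4.2)²
n = 237.1600
Round up: n = 238

Answer: n = 238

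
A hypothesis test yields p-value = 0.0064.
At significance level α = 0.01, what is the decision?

Compare p-value to α:
0.0064 < 0.01
Decision: reject H₀

Answer: reject H₀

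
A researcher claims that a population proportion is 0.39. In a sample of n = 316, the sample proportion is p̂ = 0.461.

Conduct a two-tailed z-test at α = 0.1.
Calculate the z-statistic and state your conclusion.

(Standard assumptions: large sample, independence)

H₀: p = 0.39, H₁: p ≠ 0.39
Standard error: SE = √(p₀(1-p₀)/n) = √(0.39×0.61/316) = 0.027438
z-statistic: z = (p̂ - p₀)/SE = (0.461 - 0.39)/0.027438 = 2.5877
Critical value: z_0.05 = ±1.645
p-value = 0.0097
Decision: reject H₀ at α = 0.1

Answer: z = 2.5877, reject H₀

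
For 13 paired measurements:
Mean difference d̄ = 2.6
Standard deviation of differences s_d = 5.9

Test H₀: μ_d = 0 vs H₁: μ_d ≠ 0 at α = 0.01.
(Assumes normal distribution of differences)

Answer: t = 1.5889, fail to reject H₀

Derivation:
df = n - 1 = 12
SE = s_d/√n = 5.9/√13 = 1.6364
t = d̄/SE = 2.6/1.6364 = 1.5889
Critical value: t_{0.005,12} = ±3.055
p-value ≈ 0.1381
Decision: fail to reject H₀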